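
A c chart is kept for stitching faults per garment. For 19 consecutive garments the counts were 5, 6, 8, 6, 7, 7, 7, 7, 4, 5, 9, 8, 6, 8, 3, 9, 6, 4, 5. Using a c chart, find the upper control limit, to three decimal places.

c̄ = (5 + 6 + 8 + 6 + 7 + 7 + 7 + 7 + 4 + 5 + 9 + 8 + 6 + 8 + 3 + 9 + 6 + 4 + 5) / 19 = 120 / 19 = 6.3158
UCL = c̄ + 3√c̄ = 6.3158 + 3 × √6.3158 = 6.3158 + 3 × 2.5131 = 13.8552

13.855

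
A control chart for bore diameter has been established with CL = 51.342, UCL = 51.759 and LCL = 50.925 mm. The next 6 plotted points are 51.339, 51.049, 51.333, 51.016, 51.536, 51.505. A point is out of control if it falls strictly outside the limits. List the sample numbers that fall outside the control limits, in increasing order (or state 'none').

All 6 points lie within [50.925, 51.759].

none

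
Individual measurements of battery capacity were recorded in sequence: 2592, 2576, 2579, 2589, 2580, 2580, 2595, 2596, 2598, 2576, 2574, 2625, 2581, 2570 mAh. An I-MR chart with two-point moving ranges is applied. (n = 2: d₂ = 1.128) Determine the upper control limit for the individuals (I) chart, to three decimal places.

2624.552

X̄ = (2592 + 2576 + 2579 + 2589 + 2580 + 2580 + 2595 + 2596 + 2598 + 2576 + 2574 + 2625 + 2581 + 2570) / 14 = 2586.5000
Moving ranges: 16, 3, 10, 9, 0, 15, 1, 2, 22, 2, 51, 44, 11; M̄R̄ = 186.0000 / 13 = 14.3077
UCL = X̄ + 3·M̄R̄/d₂ = 2586.5000 + 3 × 14.3077 / 1.128 = 2624.5524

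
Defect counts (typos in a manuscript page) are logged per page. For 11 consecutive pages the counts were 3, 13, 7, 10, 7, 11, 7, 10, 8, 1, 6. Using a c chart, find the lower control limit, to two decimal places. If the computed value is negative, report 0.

c̄ = (3 + 13 + 7 + 10 + 7 + 11 + 7 + 10 + 8 + 1 + 6) / 11 = 83 / 11 = 7.5455
LCL = c̄ − 3√c̄ = 7.5455 − 3 × 2.7469 = -0.6952 → 0 (cannot be negative)

0.00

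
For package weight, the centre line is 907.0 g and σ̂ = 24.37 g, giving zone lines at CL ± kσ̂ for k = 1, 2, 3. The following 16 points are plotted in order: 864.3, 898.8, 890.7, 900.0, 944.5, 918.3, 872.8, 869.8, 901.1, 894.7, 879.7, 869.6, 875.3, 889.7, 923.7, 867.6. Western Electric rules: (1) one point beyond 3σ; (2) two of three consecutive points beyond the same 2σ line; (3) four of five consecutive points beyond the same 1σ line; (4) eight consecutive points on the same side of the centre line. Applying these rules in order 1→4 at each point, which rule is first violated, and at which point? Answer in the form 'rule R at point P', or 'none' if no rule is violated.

rule 4 at point 14

Zone of each point (C = within 1σ̂, B = 1σ̂–2σ̂, A = 2σ̂–3σ̂, * = beyond 3σ̂; sign = side of CL): 1:-B, 2:-C, 3:-C, 4:-C, 5:+B, 6:+C, 7:-B, 8:-B, 9:-C, 10:-C, 11:-B, 12:-B, 13:-B, 14:-C, 15:+C, 16:-B
Rule 4 (eight consecutive points on the same side of the centre line) is satisfied at point 14.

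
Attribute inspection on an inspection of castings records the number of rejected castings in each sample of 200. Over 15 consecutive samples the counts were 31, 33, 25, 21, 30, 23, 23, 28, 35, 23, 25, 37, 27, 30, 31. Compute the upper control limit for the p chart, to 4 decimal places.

p̄ = Σdᵢ / (k·n) = 422 / (15 × 200) = 0.14067
UCL = p̄ + 3·√(p̄(1−p̄)/n) = 0.14067 + 3 × √(0.14067×0.85933/200) = 0.14067 + 3 × 0.02458 = 0.21442

0.2144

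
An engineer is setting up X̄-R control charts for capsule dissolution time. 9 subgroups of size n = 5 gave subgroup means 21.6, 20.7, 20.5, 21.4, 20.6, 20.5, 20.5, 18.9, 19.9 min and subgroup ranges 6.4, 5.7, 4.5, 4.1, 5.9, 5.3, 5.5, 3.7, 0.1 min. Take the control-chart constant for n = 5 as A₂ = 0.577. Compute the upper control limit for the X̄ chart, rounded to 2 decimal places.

X̄̄ = (21.6 + 20.7 + 20.5 + 21.4 + 20.6 + 20.5 + 20.5 + 18.9 + 19.9) / 9 = 184.6000 / 9 = 20.5111
R̄ = (6.4 + 5.7 + 4.5 + 4.1 + 5.9 + 5.3 + 5.5 + 3.7 + 0.1) / 9 = 41.2000 / 9 = 4.5778
UCL = X̄̄ + A₂·R̄ = 20.5111 + 0.577 × 4.5778 = 23.1525

23.15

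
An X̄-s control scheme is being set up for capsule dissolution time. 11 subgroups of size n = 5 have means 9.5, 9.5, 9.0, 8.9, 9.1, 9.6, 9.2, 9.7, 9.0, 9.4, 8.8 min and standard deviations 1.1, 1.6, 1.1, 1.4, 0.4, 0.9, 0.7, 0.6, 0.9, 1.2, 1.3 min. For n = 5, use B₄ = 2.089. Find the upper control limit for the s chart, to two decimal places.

s̄ = (1.1 + 1.6 + 1.1 + 1.4 + 0.4 + 0.9 + 0.7 + 0.6 + 0.9 + 1.2 + 1.3) / 11 = 1.0182
UCL_s = B₄·s̄ = 2.089 × 1.0182 = 2.1270

2.13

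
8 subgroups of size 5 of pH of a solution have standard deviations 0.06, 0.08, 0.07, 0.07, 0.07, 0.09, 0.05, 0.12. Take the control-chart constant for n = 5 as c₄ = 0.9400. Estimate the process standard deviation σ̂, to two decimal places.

s̄ = (0.06 + 0.08 + 0.07 + 0.07 + 0.07 + 0.09 + 0.05 + 0.12) / 8 = 0.0762
σ̂ = s̄ / c₄ = 0.0762 / 0.9400 = 0.0811

0.08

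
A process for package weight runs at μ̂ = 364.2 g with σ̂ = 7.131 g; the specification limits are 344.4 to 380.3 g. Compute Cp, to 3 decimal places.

Cp = (USL − LSL) / (6σ̂) = (380.3 − 344.4) / (6 × 7.131) = 35.9000 / 42.7860 = 0.8391

0.839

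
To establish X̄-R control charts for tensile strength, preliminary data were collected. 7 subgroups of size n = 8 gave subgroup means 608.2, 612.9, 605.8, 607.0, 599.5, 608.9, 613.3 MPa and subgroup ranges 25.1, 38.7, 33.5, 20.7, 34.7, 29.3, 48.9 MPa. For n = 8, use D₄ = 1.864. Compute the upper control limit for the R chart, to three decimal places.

61.485

R̄ = (25.1 + 38.7 + 33.5 + 20.7 + 34.7 + 29.3 + 48.9) / 7 = 230.9000 / 7 = 32.9857
UCL_R = D₄·R̄ = 1.864 × 32.9857 = 61.4854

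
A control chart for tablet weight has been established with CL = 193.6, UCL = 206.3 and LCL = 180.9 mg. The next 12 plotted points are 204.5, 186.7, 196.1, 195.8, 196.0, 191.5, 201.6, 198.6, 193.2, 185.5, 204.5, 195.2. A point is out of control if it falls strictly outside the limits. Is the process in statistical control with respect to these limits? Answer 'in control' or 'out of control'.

in control

All 12 points lie within [180.9, 206.3].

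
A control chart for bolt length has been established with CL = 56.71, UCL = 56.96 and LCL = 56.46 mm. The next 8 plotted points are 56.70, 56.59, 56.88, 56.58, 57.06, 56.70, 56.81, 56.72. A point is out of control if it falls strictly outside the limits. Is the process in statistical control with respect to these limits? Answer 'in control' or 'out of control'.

Compare each point to [56.46, 56.96]: sample 5 = 57.06 > UCL.

out of control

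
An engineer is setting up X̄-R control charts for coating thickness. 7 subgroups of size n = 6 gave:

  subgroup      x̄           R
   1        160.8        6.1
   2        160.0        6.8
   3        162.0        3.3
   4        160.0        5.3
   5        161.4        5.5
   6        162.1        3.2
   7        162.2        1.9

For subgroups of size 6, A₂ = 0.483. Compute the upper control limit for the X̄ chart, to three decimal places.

163.429

X̄̄ = (160.8 + 160.0 + 162.0 + 160.0 + 161.4 + 162.1 + 162.2) / 7 = 1128.5000 / 7 = 161.2143
R̄ = (6.1 + 6.8 + 3.3 + 5.3 + 5.5 + 3.2 + 1.9) / 7 = 32.1000 / 7 = 4.5857
UCL = X̄̄ + A₂·R̄ = 161.2143 + 0.483 × 4.5857 = 163.4292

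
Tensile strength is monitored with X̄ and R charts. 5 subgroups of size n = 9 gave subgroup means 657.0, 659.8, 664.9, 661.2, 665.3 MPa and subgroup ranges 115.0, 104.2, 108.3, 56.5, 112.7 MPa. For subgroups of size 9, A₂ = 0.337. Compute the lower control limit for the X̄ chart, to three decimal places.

628.162

X̄̄ = (657.0 + 659.8 + 664.9 + 661.2 + 665.3) / 5 = 3308.2000 / 5 = 661.6400
R̄ = (115.0 + 104.2 + 108.3 + 56.5 + 112.7) / 5 = 496.7000 / 5 = 99.3400
LCL = X̄̄ − A₂·R̄ = 661.6400 − 0.337 × 99.3400 = 628.1624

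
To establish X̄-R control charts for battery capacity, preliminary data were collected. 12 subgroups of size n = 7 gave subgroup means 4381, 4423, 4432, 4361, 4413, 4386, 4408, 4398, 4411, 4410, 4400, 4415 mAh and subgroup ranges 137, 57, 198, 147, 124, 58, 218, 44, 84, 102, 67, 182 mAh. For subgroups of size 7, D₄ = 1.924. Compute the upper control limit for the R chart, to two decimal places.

227.35

R̄ = (137 + 57 + 198 + 147 + 124 + 58 + 218 + 44 + 84 + 102 + 67 + 182) / 12 = 1418.0000 / 12 = 118.1667
UCL_R = D₄·R̄ = 1.924 × 118.1667 = 227.3527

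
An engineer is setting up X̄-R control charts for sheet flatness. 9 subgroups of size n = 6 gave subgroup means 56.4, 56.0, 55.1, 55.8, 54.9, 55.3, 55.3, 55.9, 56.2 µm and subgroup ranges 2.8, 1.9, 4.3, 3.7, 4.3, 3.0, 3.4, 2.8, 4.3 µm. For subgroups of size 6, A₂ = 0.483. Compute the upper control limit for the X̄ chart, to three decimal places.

57.292

X̄̄ = (56.4 + 56.0 + 55.1 + 55.8 + 54.9 + 55.3 + 55.3 + 55.9 + 56.2) / 9 = 500.9000 / 9 = 55.6556
R̄ = (2.8 + 1.9 + 4.3 + 3.7 + 4.3 + 3.0 + 3.4 + 2.8 + 4.3) / 9 = 30.5000 / 9 = 3.3889
UCL = X̄̄ + A₂·R̄ = 55.6556 + 0.483 × 3.3889 = 57.2924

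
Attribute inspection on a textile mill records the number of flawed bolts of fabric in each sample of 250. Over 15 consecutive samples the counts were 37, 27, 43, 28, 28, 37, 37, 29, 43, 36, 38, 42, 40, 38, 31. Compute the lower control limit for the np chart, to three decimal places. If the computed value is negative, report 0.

19.024

p̄ = Σdᵢ / (k·n) = 534 / (15 × 250) = 0.14240
LCL = np̄ − 3·√(np̄(1−p̄)) = 35.6000 − 3 × 5.5254 = 19.0237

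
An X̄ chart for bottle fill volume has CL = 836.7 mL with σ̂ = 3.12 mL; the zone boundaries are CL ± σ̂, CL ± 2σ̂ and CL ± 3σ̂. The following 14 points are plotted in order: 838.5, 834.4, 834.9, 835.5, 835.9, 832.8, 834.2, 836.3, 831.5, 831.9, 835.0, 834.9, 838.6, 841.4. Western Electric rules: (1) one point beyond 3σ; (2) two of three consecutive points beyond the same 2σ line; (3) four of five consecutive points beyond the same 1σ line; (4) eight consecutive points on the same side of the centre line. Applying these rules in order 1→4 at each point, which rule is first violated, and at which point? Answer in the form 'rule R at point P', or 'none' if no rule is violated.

Zone of each point (C = within 1σ̂, B = 1σ̂–2σ̂, A = 2σ̂–3σ̂, * = beyond 3σ̂; sign = side of CL): 1:+C, 2:-C, 3:-C, 4:-C, 5:-C, 6:-B, 7:-C, 8:-C, 9:-B, 10:-B, 11:-C, 12:-C, 13:+C, 14:+B
Rule 4 (eight consecutive points on the same side of the centre line) is satisfied at point 9.

rule 4 at point 9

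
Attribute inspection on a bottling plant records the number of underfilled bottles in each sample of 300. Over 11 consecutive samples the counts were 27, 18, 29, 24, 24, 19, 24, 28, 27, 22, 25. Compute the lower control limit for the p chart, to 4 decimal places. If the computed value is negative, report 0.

0.0337

p̄ = Σdᵢ / (k·n) = 267 / (11 × 300) = 0.08091
LCL = p̄ − 3·√(p̄(1−p̄)/n) = 0.08091 − 3 × 0.01574 = 0.03368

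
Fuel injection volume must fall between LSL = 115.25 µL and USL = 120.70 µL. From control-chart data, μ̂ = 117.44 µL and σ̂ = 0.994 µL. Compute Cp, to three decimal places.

Cp = (USL − LSL) / (6σ̂) = (120.70 − 115.25) / (6 × 0.994) = 5.4500 / 5.9640 = 0.9138

0.914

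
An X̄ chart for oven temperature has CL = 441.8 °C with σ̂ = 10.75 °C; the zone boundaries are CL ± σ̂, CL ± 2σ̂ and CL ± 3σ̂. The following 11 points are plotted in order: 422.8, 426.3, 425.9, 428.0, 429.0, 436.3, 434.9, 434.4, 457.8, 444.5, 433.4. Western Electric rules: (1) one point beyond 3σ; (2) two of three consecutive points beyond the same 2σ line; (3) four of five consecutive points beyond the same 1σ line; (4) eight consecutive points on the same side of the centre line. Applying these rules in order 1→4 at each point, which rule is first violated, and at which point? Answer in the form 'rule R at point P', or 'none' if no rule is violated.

rule 3 at point 4

Zone of each point (C = within 1σ̂, B = 1σ̂–2σ̂, A = 2σ̂–3σ̂, * = beyond 3σ̂; sign = side of CL): 1:-B, 2:-B, 3:-B, 4:-B, 5:-B, 6:-C, 7:-C, 8:-C, 9:+B, 10:+C, 11:-C
Rule 3 (four of five consecutive points beyond the same 1σ limit) is satisfied at point 4.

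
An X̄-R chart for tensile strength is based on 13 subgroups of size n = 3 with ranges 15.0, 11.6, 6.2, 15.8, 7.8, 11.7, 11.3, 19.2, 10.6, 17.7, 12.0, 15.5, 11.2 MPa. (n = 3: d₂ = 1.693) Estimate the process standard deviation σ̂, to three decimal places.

R̄ = (15.0 + 11.6 + 6.2 + 15.8 + 7.8 + 11.7 + 11.3 + 19.2 + 10.6 + 17.7 + 12.0 + 15.5 + 11.2) / 13 = 12.7385
σ̂ = R̄ / d₂ = 12.7385 / 1.693 = 7.5242

7.524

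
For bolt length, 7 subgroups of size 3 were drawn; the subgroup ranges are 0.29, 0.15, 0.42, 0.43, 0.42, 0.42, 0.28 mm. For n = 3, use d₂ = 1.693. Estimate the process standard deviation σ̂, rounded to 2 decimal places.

0.20

R̄ = (0.29 + 0.15 + 0.42 + 0.43 + 0.42 + 0.42 + 0.28) / 7 = 0.3443
σ̂ = R̄ / d₂ = 0.3443 / 1.693 = 0.2034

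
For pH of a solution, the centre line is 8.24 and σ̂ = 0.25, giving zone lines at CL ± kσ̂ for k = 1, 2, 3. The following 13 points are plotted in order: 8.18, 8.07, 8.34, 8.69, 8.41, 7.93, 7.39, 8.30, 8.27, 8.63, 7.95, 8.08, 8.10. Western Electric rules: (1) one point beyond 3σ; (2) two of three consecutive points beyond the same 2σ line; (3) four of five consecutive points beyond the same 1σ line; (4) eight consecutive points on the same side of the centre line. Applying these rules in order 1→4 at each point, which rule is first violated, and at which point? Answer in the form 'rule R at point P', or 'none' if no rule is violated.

rule 1 at point 7

Zone of each point (C = within 1σ̂, B = 1σ̂–2σ̂, A = 2σ̂–3σ̂, * = beyond 3σ̂; sign = side of CL): 1:-C, 2:-C, 3:+C, 4:+B, 5:+C, 6:-B, 7:-*, 8:+C, 9:+C, 10:+B, 11:-B, 12:-C, 13:-C
Rule 1 (one point beyond the 3σ limits) is satisfied at point 7.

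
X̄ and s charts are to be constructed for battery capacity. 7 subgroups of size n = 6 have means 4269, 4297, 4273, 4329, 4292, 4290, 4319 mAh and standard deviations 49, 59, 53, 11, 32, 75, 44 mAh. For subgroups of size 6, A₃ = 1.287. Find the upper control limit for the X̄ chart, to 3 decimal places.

X̄̄ = (4269 + 4297 + 4273 + 4329 + 4292 + 4290 + 4319) / 7 = 4295.5714
s̄ = (49 + 59 + 53 + 11 + 32 + 75 + 44) / 7 = 46.1429
UCL = X̄̄ + A₃·s̄ = 4295.5714 + 1.287 × 46.1429 = 4354.9573

4354.957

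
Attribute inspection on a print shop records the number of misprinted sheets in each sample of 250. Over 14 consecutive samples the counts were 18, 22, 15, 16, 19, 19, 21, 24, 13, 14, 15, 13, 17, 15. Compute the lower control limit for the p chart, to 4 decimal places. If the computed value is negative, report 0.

0.0208

p̄ = Σdᵢ / (k·n) = 241 / (14 × 250) = 0.06886
LCL = p̄ − 3·√(p̄(1−p̄)/n) = 0.06886 − 3 × 0.01601 = 0.02081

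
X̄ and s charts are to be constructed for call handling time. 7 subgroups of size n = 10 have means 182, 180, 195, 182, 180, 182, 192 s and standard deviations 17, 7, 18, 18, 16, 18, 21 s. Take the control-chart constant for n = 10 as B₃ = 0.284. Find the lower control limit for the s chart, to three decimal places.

s̄ = (17 + 7 + 18 + 18 + 16 + 18 + 21) / 7 = 16.4286
LCL_s = B₃·s̄ = 0.284 × 16.4286 = 4.6657

4.666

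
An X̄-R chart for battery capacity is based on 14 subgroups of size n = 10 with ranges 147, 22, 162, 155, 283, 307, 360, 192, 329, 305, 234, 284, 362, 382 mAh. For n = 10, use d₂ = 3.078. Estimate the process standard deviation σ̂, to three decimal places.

R̄ = (147 + 22 + 162 + 155 + 283 + 307 + 360 + 192 + 329 + 305 + 234 + 284 + 362 + 382) / 14 = 251.7143
σ̂ = R̄ / d₂ = 251.7143 / 3.078 = 81.7785

81.779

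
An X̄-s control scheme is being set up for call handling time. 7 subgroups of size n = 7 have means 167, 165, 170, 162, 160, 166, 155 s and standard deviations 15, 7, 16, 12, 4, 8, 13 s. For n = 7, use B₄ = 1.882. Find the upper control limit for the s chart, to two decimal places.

20.16

s̄ = (15 + 7 + 16 + 12 + 4 + 8 + 13) / 7 = 10.7143
UCL_s = B₄·s̄ = 1.882 × 10.7143 = 20.1643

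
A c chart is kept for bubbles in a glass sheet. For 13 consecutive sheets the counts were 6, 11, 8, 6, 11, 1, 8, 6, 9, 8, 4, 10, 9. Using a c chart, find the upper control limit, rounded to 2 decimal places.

15.66

c̄ = (6 + 11 + 8 + 6 + 11 + 1 + 8 + 6 + 9 + 8 + 4 + 10 + 9) / 13 = 97 / 13 = 7.4615
UCL = c̄ + 3√c̄ = 7.4615 + 3 × √7.4615 = 7.4615 + 3 × 2.7316 = 15.6563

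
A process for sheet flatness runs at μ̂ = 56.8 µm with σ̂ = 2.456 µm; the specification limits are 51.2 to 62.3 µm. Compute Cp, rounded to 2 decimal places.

0.75

Cp = (USL − LSL) / (6σ̂) = (62.3 − 51.2) / (6 × 2.456) = 11.1000 / 14.7360 = 0.7533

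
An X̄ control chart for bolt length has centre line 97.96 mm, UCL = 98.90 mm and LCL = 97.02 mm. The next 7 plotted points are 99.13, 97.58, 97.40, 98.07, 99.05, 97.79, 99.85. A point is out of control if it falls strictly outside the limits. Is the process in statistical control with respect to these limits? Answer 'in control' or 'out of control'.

out of control

Compare each point to [97.02, 98.90]: sample 1 = 99.13 > UCL; sample 5 = 99.05 > UCL; sample 7 = 99.85 > UCL.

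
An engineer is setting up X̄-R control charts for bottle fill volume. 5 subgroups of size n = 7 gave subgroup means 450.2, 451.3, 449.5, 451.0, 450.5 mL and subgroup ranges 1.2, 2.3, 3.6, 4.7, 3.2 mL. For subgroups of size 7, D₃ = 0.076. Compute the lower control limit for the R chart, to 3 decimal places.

0.228

R̄ = (1.2 + 2.3 + 3.6 + 4.7 + 3.2) / 5 = 15.0000 / 5 = 3.0000
LCL_R = D₃·R̄ = 0.076 × 3.0000 = 0.2280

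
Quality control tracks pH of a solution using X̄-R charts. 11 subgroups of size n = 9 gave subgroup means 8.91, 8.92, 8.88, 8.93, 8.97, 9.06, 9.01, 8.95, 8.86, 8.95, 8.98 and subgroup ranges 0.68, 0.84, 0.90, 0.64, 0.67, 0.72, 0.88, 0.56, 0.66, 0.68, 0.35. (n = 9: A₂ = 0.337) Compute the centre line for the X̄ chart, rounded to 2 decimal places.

X̄̄ = (8.91 + 8.92 + 8.88 + 8.93 + 8.97 + 9.06 + 9.01 + 8.95 + 8.86 + 8.95 + 8.98) / 11 = 98.4200 / 11 = 8.9473
CL = X̄̄ = 8.9473

8.95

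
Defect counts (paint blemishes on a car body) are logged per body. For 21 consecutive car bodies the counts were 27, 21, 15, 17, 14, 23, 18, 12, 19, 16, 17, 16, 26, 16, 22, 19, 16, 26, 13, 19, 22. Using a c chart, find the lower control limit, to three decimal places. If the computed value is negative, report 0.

5.767

c̄ = (27 + 21 + 15 + 17 + 14 + 23 + 18 + 12 + 19 + 16 + 17 + 16 + 26 + 16 + 22 + 19 + 16 + 26 + 13 + 19 + 22) / 21 = 394 / 21 = 18.7619
LCL = c̄ − 3√c̄ = 18.7619 − 3 × 4.3315 = 5.7674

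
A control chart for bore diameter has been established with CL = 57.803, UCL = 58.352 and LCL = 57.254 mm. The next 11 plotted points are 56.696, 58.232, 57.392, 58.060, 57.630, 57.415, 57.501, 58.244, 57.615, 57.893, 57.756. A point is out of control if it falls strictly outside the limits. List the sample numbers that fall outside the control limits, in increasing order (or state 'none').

Compare each point to [57.254, 58.352]: sample 1 = 56.696 < LCL.

1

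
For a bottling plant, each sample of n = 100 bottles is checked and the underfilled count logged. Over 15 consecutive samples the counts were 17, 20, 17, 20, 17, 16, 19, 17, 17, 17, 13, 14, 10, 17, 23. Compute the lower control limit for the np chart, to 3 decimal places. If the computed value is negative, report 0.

p̄ = Σdᵢ / (k·n) = 254 / (15 × 100) = 0.16933
LCL = np̄ − 3·√(np̄(1−p̄)) = 16.9333 − 3 × 3.7505 = 5.6820

5.682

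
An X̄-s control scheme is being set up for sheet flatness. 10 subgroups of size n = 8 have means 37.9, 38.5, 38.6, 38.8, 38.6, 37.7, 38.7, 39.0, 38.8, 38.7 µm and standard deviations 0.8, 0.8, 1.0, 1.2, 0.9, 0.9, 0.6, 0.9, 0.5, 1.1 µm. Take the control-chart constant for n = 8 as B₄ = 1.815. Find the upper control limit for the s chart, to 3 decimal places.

1.579

s̄ = (0.8 + 0.8 + 1.0 + 1.2 + 0.9 + 0.9 + 0.6 + 0.9 + 0.5 + 1.1) / 10 = 0.8700
UCL_s = B₄·s̄ = 1.815 × 0.8700 = 1.5790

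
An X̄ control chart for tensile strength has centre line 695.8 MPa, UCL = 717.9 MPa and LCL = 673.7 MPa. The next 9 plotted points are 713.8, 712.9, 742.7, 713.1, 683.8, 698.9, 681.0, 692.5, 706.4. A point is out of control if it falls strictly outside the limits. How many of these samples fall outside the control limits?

Compare each point to [673.7, 717.9]: sample 3 = 742.7 > UCL.

1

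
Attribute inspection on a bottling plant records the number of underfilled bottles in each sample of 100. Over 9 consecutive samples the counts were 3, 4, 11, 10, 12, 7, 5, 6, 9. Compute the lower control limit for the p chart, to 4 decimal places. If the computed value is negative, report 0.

p̄ = Σdᵢ / (k·n) = 67 / (9 × 100) = 0.07444
LCL = p̄ − 3·√(p̄(1−p̄)/n) = 0.07444 − 3 × 0.02625 = -0.00430 → 0 (negative, so LCL = 0)

0.0000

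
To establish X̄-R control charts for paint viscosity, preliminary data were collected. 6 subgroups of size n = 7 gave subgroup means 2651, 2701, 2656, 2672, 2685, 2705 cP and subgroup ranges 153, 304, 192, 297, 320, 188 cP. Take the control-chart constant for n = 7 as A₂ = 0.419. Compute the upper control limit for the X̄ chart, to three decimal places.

2779.871

X̄̄ = (2651 + 2701 + 2656 + 2672 + 2685 + 2705) / 6 = 16070.0000 / 6 = 2678.3333
R̄ = (153 + 304 + 192 + 297 + 320 + 188) / 6 = 1454.0000 / 6 = 242.3333
UCL = X̄̄ + A₂·R̄ = 2678.3333 + 0.419 × 242.3333 = 2779.8710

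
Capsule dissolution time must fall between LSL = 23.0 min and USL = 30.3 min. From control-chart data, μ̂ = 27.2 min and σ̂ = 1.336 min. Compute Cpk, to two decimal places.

0.77

Cpu = (USL − μ̂) / (3σ̂) = (30.3 − 27.2) / (3 × 1.336) = 0.7735; Cpl = (μ̂ − LSL) / (3σ̂) = (27.2 − 23.0) / (3 × 1.336) = 1.0479; Cpk = min(Cpu, Cpl) = 0.7735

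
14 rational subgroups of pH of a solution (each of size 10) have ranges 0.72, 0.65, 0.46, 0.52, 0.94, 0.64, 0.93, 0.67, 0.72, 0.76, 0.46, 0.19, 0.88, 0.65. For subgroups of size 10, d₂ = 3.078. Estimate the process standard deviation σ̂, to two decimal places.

R̄ = (0.72 + 0.65 + 0.46 + 0.52 + 0.94 + 0.64 + 0.93 + 0.67 + 0.72 + 0.76 + 0.46 + 0.19 + 0.88 + 0.65) / 14 = 0.6564
σ̂ = R̄ / d₂ = 0.6564 / 3.078 = 0.2133

0.21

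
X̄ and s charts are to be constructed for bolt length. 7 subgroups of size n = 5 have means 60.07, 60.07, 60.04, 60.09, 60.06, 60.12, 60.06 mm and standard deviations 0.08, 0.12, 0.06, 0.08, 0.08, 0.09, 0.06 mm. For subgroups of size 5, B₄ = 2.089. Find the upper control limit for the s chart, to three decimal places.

0.170

s̄ = (0.08 + 0.12 + 0.06 + 0.08 + 0.08 + 0.09 + 0.06) / 7 = 0.0814
UCL_s = B₄·s̄ = 2.089 × 0.0814 = 0.1701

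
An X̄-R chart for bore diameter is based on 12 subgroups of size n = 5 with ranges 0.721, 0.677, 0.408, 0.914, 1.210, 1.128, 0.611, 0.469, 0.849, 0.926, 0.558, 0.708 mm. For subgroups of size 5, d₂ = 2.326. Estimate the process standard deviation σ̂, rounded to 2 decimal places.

0.33

R̄ = (0.721 + 0.677 + 0.408 + 0.914 + 1.210 + 1.128 + 0.611 + 0.469 + 0.849 + 0.926 + 0.558 + 0.708) / 12 = 0.7649
σ̂ = R̄ / d₂ = 0.7649 / 2.326 = 0.3289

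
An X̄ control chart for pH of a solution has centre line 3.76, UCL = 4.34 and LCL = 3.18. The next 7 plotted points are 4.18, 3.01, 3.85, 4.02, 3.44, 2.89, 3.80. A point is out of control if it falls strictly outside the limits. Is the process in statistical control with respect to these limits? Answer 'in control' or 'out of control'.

Compare each point to [3.18, 4.34]: sample 2 = 3.01 < LCL; sample 6 = 2.89 < LCL.

out of control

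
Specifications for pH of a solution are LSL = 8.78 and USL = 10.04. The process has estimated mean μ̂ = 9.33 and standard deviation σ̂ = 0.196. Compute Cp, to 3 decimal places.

1.071

Cp = (USL − LSL) / (6σ̂) = (10.04 − 8.78) / (6 × 0.196) = 1.2600 / 1.1760 = 1.0714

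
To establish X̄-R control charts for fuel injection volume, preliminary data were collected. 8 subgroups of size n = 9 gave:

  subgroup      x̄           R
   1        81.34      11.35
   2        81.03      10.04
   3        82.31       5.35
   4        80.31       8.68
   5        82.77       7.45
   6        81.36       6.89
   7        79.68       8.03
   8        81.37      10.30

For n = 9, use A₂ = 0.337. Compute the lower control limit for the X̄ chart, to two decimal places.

X̄̄ = (81.34 + 81.03 + 82.31 + 80.31 + 82.77 + 81.36 + 79.68 + 81.37) / 8 = 650.1700 / 8 = 81.2713
R̄ = (11.35 + 10.04 + 5.35 + 8.68 + 7.45 + 6.89 + 8.03 + 10.30) / 8 = 68.0900 / 8 = 8.5113
LCL = X̄̄ − A₂·R̄ = 81.2713 − 0.337 × 8.5113 = 78.4030

78.40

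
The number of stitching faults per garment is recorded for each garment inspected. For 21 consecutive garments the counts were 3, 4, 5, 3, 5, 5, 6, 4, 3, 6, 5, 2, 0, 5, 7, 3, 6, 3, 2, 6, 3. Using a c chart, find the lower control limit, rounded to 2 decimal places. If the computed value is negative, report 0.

0.00

c̄ = (3 + 4 + 5 + 3 + 5 + 5 + 6 + 4 + 3 + 6 + 5 + 2 + 0 + 5 + 7 + 3 + 6 + 3 + 2 + 6 + 3) / 21 = 86 / 21 = 4.0952
LCL = c̄ − 3√c̄ = 4.0952 − 3 × 2.0237 = -1.9758 → 0 (cannot be negative)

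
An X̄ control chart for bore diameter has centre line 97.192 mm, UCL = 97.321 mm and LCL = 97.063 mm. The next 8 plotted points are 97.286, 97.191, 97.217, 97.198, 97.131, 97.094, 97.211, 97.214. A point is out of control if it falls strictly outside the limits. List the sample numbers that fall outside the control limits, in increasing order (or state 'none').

All 8 points lie within [97.063, 97.321].

none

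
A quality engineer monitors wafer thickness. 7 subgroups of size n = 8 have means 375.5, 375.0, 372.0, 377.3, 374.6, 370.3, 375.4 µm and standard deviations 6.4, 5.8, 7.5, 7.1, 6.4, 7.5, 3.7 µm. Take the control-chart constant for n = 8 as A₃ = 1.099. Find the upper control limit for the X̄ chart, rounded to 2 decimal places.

381.27

X̄̄ = (375.5 + 375.0 + 372.0 + 377.3 + 374.6 + 370.3 + 375.4) / 7 = 374.3000
s̄ = (6.4 + 5.8 + 7.5 + 7.1 + 6.4 + 7.5 + 3.7) / 7 = 6.3429
UCL = X̄̄ + A₃·s̄ = 374.3000 + 1.099 × 6.3429 = 381.2708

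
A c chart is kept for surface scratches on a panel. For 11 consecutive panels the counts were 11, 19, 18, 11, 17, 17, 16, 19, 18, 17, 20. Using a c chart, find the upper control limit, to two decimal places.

c̄ = (11 + 19 + 18 + 11 + 17 + 17 + 16 + 19 + 18 + 17 + 20) / 11 = 183 / 11 = 16.6364
UCL = c̄ + 3√c̄ = 16.6364 + 3 × √16.6364 = 16.6364 + 3 × 4.0788 = 28.8727

28.87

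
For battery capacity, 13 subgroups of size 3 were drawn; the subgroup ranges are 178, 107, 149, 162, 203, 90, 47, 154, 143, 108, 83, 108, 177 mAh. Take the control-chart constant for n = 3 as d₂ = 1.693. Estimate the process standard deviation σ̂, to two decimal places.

77.65

R̄ = (178 + 107 + 149 + 162 + 203 + 90 + 47 + 154 + 143 + 108 + 83 + 108 + 177) / 13 = 131.4615
σ̂ = R̄ / d₂ = 131.4615 / 1.693 = 77.6501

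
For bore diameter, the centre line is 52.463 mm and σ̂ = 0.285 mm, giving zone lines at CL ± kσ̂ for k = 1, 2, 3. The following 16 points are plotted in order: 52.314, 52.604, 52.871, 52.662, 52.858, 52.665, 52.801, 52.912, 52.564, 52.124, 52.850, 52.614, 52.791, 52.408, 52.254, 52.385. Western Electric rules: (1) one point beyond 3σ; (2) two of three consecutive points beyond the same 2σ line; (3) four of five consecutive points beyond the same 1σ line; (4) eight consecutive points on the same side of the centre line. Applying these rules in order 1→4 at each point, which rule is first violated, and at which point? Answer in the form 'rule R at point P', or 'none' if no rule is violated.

rule 4 at point 9

Zone of each point (C = within 1σ̂, B = 1σ̂–2σ̂, A = 2σ̂–3σ̂, * = beyond 3σ̂; sign = side of CL): 1:-C, 2:+C, 3:+B, 4:+C, 5:+B, 6:+C, 7:+B, 8:+B, 9:+C, 10:-B, 11:+B, 12:+C, 13:+B, 14:-C, 15:-C, 16:-C
Rule 4 (eight consecutive points on the same side of the centre line) is satisfied at point 9.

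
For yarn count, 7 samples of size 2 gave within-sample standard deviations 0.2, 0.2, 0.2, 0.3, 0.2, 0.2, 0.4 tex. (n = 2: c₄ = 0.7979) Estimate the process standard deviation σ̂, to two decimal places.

0.30

s̄ = (0.2 + 0.2 + 0.2 + 0.3 + 0.2 + 0.2 + 0.4) / 7 = 0.2429
σ̂ = s̄ / c₄ = 0.2429 / 0.7979 = 0.3044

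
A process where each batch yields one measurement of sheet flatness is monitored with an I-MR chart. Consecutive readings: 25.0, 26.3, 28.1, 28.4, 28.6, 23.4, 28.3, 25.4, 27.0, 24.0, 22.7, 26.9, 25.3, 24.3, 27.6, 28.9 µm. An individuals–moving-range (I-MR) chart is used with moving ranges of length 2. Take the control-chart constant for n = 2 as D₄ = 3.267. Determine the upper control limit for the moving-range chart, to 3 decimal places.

7.383

Moving ranges: 1.3, 1.8, 0.3, 0.2, 5.2, 4.9, 2.9, 1.6, 3.0, 1.3, 4.2, 1.6, 1.0, 3.3, 1.3; M̄R̄ = 33.9000 / 15 = 2.2600
UCL_MR = D₄·M̄R̄ = 3.267 × 2.2600 = 7.3834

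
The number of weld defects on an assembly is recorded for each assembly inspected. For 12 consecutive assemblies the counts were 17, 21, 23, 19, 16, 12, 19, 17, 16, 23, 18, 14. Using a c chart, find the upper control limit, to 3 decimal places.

c̄ = (17 + 21 + 23 + 19 + 16 + 12 + 19 + 17 + 16 + 23 + 18 + 14) / 12 = 215 / 12 = 17.9167
UCL = c̄ + 3√c̄ = 17.9167 + 3 × √17.9167 = 17.9167 + 3 × 4.2328 = 30.6151

30.615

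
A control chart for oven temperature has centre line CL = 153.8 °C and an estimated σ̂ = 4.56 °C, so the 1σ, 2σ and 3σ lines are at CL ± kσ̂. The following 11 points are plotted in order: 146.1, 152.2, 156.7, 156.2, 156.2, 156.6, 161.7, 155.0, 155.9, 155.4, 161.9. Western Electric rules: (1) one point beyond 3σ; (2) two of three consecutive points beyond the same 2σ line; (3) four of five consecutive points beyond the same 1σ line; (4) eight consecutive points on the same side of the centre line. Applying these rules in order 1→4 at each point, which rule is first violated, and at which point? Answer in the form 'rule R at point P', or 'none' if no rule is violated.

Zone of each point (C = within 1σ̂, B = 1σ̂–2σ̂, A = 2σ̂–3σ̂, * = beyond 3σ̂; sign = side of CL): 1:-B, 2:-C, 3:+C, 4:+C, 5:+C, 6:+C, 7:+B, 8:+C, 9:+C, 10:+C, 11:+B
Rule 4 (eight consecutive points on the same side of the centre line) is satisfied at point 10.

rule 4 at point 10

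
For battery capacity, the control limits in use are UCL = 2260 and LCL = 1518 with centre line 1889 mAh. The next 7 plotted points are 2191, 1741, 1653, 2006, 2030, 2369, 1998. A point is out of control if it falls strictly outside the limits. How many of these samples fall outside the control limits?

Compare each point to [1518, 2260]: sample 6 = 2369 > UCL.

1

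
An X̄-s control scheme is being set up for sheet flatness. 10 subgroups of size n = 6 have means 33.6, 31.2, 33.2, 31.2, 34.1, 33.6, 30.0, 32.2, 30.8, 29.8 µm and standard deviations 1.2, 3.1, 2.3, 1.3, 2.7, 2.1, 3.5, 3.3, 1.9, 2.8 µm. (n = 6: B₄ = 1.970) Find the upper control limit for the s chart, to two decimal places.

s̄ = (1.2 + 3.1 + 2.3 + 1.3 + 2.7 + 2.1 + 3.5 + 3.3 + 1.9 + 2.8) / 10 = 2.4200
UCL_s = B₄·s̄ = 1.970 × 2.4200 = 4.7674

4.77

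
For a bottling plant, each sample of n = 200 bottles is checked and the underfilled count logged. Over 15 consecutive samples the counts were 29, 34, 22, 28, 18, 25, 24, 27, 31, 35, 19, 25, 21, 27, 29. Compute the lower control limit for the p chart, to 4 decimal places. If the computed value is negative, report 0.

p̄ = Σdᵢ / (k·n) = 394 / (15 × 200) = 0.13133
LCL = p̄ − 3·√(p̄(1−p̄)/n) = 0.13133 − 3 × 0.02388 = 0.05968

0.0597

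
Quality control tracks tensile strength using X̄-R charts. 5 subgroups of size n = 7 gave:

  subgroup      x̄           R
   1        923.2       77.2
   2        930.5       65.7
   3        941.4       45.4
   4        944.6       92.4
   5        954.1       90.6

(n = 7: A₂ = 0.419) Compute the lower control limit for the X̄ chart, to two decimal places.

907.65

X̄̄ = (923.2 + 930.5 + 941.4 + 944.6 + 954.1) / 5 = 4693.8000 / 5 = 938.7600
R̄ = (77.2 + 65.7 + 45.4 + 92.4 + 90.6) / 5 = 371.3000 / 5 = 74.2600
LCL = X̄̄ − A₂·R̄ = 938.7600 − 0.419 × 74.2600 = 907.6451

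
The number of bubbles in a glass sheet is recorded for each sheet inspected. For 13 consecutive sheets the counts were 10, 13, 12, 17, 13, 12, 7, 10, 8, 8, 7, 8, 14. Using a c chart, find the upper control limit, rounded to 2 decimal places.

20.50

c̄ = (10 + 13 + 12 + 17 + 13 + 12 + 7 + 10 + 8 + 8 + 7 + 8 + 14) / 13 = 139 / 13 = 10.6923
UCL = c̄ + 3√c̄ = 10.6923 + 3 × √10.6923 = 10.6923 + 3 × 3.2699 = 20.5020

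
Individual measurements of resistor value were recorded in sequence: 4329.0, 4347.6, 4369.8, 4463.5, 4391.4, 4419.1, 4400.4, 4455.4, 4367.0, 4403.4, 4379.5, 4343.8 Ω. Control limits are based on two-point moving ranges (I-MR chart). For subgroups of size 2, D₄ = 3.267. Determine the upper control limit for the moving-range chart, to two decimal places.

Moving ranges: 18.6, 22.2, 93.7, 72.1, 27.7, 18.7, 55.0, 88.4, 36.4, 23.9, 35.7; M̄R̄ = 492.4000 / 11 = 44.7636
UCL_MR = D₄·M̄R̄ = 3.267 × 44.7636 = 146.2428

146.24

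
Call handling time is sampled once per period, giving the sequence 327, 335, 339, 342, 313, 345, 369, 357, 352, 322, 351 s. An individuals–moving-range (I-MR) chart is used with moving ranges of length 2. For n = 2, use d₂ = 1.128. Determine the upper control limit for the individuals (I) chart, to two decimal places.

387.90

X̄ = (327 + 335 + 339 + 342 + 313 + 345 + 369 + 357 + 352 + 322 + 351) / 11 = 341.0909
Moving ranges: 8, 4, 3, 29, 32, 24, 12, 5, 30, 29; M̄R̄ = 176.0000 / 10 = 17.6000
UCL = X̄ + 3·M̄R̄/d₂ = 341.0909 + 3 × 17.6000 / 1.128 = 387.8994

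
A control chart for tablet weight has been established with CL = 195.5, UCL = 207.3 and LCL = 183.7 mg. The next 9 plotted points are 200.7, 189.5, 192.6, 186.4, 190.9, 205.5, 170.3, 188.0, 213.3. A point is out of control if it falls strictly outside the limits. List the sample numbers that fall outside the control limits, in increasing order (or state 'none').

Compare each point to [183.7, 207.3]: sample 7 = 170.3 < LCL; sample 9 = 213.3 > UCL.

7, 9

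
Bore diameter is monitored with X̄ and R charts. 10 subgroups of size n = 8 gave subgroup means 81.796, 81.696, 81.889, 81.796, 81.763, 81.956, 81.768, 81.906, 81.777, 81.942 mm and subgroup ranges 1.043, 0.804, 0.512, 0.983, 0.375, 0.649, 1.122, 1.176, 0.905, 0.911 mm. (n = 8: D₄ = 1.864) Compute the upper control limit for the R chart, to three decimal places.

R̄ = (1.043 + 0.804 + 0.512 + 0.983 + 0.375 + 0.649 + 1.122 + 1.176 + 0.905 + 0.911) / 10 = 8.4800 / 10 = 0.8480
UCL_R = D₄·R̄ = 1.864 × 0.8480 = 1.5807

1.581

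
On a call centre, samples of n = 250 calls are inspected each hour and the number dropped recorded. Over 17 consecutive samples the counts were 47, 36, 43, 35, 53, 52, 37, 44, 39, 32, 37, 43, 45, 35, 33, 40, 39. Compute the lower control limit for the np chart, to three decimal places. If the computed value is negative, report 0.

23.096

p̄ = Σdᵢ / (k·n) = 690 / (17 × 250) = 0.16235
LCL = np̄ − 3·√(np̄(1−p̄)) = 40.5882 − 3 × 5.8308 = 23.0957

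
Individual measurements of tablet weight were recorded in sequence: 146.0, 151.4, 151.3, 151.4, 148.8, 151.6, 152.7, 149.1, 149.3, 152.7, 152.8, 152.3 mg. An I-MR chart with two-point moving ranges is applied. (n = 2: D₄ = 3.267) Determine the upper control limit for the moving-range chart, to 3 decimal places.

5.910

Moving ranges: 5.4, 0.1, 0.1, 2.6, 2.8, 1.1, 3.6, 0.2, 3.4, 0.1, 0.5; M̄R̄ = 19.9000 / 11 = 1.8091
UCL_MR = D₄·M̄R̄ = 3.267 × 1.8091 = 5.9103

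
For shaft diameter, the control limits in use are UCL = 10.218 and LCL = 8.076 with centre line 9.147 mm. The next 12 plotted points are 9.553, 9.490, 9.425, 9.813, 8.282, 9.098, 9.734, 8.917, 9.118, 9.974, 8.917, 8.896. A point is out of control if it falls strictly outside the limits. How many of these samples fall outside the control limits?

0

All 12 points lie within [8.076, 10.218].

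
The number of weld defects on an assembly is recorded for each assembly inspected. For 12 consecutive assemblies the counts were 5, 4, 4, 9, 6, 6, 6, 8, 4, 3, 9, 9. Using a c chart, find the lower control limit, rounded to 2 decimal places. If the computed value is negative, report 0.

0.00

c̄ = (5 + 4 + 4 + 9 + 6 + 6 + 6 + 8 + 4 + 3 + 9 + 9) / 12 = 73 / 12 = 6.0833
LCL = c̄ − 3√c̄ = 6.0833 − 3 × 2.4664 = -1.3160 → 0 (cannot be negative)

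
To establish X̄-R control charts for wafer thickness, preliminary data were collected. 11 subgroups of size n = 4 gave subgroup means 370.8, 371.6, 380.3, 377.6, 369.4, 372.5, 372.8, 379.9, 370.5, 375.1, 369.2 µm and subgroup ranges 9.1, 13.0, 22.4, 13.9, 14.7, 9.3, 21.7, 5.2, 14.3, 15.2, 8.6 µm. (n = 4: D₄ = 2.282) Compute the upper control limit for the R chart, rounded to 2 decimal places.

R̄ = (9.1 + 13.0 + 22.4 + 13.9 + 14.7 + 9.3 + 21.7 + 5.2 + 14.3 + 15.2 + 8.6) / 11 = 147.4000 / 11 = 13.4000
UCL_R = D₄·R̄ = 2.282 × 13.4000 = 30.5788

30.58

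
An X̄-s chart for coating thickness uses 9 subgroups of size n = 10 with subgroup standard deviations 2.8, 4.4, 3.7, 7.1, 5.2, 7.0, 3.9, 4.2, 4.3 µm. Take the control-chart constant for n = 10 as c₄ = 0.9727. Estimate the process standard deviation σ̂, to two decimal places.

4.87

s̄ = (2.8 + 4.4 + 3.7 + 7.1 + 5.2 + 7.0 + 3.9 + 4.2 + 4.3) / 9 = 4.7333
σ̂ = s̄ / c₄ = 4.7333 / 0.9727 = 4.8662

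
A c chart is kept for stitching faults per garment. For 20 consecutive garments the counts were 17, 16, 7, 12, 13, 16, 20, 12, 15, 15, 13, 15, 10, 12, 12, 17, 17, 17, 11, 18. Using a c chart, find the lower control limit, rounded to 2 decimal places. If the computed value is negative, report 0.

c̄ = (17 + 16 + 7 + 12 + 13 + 16 + 20 + 12 + 15 + 15 + 13 + 15 + 10 + 12 + 12 + 17 + 17 + 17 + 11 + 18) / 20 = 285 / 20 = 14.2500
LCL = c̄ − 3√c̄ = 14.2500 − 3 × 3.7749 = 2.9252

2.93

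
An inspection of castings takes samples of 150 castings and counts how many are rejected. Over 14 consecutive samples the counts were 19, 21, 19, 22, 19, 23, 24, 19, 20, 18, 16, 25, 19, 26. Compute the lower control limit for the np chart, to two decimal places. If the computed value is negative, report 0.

8.04

p̄ = Σdᵢ / (k·n) = 290 / (14 × 150) = 0.13810
LCL = np̄ − 3·√(np̄(1−p̄)) = 20.7143 − 3 × 4.2254 = 8.0382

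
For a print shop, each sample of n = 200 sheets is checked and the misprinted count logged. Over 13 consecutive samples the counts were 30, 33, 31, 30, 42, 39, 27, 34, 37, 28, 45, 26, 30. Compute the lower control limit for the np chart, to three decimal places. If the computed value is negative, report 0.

p̄ = Σdᵢ / (k·n) = 432 / (13 × 200) = 0.16615
LCL = np̄ − 3·√(np̄(1−p̄)) = 33.2308 − 3 × 5.2640 = 17.4389

17.439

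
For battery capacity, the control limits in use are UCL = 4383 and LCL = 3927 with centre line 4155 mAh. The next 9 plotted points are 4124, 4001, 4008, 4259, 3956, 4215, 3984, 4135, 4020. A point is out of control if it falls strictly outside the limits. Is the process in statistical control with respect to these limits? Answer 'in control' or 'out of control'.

in control

All 9 points lie within [3927, 4383].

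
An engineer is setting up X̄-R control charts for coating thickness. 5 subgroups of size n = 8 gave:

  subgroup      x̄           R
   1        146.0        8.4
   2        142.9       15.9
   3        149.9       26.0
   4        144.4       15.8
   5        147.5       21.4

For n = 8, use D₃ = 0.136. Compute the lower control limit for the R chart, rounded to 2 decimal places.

2.38

R̄ = (8.4 + 15.9 + 26.0 + 15.8 + 21.4) / 5 = 87.5000 / 5 = 17.5000
LCL_R = D₃·R̄ = 0.136 × 17.5000 = 2.3800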